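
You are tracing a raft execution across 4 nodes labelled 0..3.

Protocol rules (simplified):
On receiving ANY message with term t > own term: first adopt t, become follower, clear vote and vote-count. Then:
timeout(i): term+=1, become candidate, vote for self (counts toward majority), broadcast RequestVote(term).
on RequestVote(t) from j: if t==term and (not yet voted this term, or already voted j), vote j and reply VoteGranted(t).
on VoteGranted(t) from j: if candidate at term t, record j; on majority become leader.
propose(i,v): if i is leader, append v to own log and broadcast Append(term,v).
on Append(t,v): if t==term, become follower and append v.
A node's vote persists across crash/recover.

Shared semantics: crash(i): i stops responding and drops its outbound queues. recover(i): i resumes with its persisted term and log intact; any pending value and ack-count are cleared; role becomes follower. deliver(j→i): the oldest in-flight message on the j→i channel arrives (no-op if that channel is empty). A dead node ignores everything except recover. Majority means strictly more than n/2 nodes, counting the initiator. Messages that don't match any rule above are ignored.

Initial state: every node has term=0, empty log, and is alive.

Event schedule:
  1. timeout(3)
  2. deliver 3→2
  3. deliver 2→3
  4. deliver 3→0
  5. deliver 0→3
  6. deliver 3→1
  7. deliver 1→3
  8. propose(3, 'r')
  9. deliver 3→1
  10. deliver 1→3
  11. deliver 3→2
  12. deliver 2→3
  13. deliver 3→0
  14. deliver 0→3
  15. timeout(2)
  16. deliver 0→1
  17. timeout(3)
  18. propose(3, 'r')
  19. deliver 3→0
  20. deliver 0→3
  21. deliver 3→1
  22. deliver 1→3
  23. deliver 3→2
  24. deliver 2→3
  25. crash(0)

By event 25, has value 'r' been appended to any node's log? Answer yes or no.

step 1 timeout(3): 3={cand,t=1,log=-}
step 2 deliver 3→2: 2={foll,t=1,log=-}
step 3 deliver 2→3: —
step 4 deliver 3→0: 0={foll,t=1,log=-}
step 5 deliver 0→3: 3={lead,t=1,log=-}
step 6 deliver 3→1: 1={foll,t=1,log=-}
step 7 deliver 1→3: —
step 8 propose(3,'r'): 3={lead,t=1,log=r}
step 9 deliver 3→1: 1={foll,t=1,log=r}
step 10 deliver 1→3: —
step 11 deliver 3→2: 2={foll,t=1,log=r}
step 12 deliver 2→3: —
step 13 deliver 3→0: 0={foll,t=1,log=r}
step 14 deliver 0→3: —
step 15 timeout(2): 2={cand,t=2,log=r}
step 16 deliver 0→1: —
step 17 timeout(3): 3={cand,t=2,log=r}
step 18 propose(3,'r'): —
step 19 deliver 3→0: 0={foll,t=2,log=r}
step 20 deliver 0→3: —
step 21 deliver 3→1: 1={foll,t=2,log=r}
step 22 deliver 1→3: 3={lead,t=2,log=r}
step 23 deliver 3→2: —
step 24 deliver 2→3: —
step 25 crash(0): 0={✗foll,t=2,log=r}

yes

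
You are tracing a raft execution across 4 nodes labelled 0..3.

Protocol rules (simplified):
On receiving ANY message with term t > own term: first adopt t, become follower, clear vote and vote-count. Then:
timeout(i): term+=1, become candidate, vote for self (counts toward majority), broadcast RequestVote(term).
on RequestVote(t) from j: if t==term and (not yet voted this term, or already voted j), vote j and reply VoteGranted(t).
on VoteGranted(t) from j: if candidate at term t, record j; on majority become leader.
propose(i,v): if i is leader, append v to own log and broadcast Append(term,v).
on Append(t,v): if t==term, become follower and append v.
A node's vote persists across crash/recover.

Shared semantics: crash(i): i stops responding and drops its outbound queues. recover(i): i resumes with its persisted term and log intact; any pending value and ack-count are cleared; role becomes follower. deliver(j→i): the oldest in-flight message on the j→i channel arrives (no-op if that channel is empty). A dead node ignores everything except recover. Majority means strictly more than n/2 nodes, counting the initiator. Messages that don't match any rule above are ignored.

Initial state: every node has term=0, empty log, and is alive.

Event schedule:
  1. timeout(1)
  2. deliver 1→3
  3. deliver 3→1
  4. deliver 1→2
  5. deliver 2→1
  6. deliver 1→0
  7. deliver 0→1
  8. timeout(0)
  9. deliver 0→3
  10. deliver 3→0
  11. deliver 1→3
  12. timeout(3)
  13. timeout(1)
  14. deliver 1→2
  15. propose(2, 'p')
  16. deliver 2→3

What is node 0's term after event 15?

step 1 timeout(1): 1={cand,t=1,log=-}
step 2 deliver 1→3: 3={foll,t=1,log=-}
step 3 deliver 3→1: —
step 4 deliver 1→2: 2={foll,t=1,log=-}
step 5 deliver 2→1: 1={lead,t=1,log=-}
step 6 deliver 1→0: 0={foll,t=1,log=-}
step 7 deliver 0→1: —
step 8 timeout(0): 0={cand,t=2,log=-}
step 9 deliver 0→3: 3={foll,t=2,log=-}
step 10 deliver 3→0: —
step 11 deliver 1→3: —
step 12 timeout(3): 3={cand,t=3,log=-}
step 13 timeout(1): 1={cand,t=2,log=-}
step 14 deliver 1→2: 2={foll,t=2,log=-}
step 15 propose(2,'p'): —

2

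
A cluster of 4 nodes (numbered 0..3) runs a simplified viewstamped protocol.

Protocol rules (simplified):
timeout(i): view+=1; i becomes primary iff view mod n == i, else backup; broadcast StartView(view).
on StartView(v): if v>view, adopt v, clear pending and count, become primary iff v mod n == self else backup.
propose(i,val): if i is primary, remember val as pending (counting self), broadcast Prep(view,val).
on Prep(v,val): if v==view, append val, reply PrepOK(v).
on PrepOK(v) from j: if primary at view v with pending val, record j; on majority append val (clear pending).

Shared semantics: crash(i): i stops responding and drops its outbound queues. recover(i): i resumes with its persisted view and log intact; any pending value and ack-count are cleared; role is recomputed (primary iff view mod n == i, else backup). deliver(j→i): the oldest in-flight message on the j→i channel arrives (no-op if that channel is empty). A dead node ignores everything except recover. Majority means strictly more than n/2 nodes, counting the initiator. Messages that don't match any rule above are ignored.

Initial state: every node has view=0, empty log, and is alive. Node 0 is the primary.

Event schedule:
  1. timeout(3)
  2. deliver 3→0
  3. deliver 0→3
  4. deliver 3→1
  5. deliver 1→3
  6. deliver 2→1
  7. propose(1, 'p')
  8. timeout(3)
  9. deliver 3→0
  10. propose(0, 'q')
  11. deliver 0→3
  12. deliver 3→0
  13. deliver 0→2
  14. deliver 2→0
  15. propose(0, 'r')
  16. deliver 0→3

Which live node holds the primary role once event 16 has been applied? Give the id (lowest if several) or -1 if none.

1

step 1 timeout(3): 3={back,v=1,log=-}
step 2 deliver 3→0: 0={back,v=1,log=-}
step 3 deliver 0→3: —
step 4 deliver 3→1: 1={prim,v=1,log=-}
step 5 deliver 1→3: —
step 6 deliver 2→1: —
step 7 propose(1,'p'): —
step 8 timeout(3): 3={back,v=2,log=-}
step 9 deliver 3→0: 0={back,v=2,log=-}
step 10 propose(0,'q'): —
step 11 deliver 0→3: —
step 12 deliver 3→0: —
step 13 deliver 0→2: —
step 14 deliver 2→0: —
step 15 propose(0,'r'): —
step 16 deliver 0→3: —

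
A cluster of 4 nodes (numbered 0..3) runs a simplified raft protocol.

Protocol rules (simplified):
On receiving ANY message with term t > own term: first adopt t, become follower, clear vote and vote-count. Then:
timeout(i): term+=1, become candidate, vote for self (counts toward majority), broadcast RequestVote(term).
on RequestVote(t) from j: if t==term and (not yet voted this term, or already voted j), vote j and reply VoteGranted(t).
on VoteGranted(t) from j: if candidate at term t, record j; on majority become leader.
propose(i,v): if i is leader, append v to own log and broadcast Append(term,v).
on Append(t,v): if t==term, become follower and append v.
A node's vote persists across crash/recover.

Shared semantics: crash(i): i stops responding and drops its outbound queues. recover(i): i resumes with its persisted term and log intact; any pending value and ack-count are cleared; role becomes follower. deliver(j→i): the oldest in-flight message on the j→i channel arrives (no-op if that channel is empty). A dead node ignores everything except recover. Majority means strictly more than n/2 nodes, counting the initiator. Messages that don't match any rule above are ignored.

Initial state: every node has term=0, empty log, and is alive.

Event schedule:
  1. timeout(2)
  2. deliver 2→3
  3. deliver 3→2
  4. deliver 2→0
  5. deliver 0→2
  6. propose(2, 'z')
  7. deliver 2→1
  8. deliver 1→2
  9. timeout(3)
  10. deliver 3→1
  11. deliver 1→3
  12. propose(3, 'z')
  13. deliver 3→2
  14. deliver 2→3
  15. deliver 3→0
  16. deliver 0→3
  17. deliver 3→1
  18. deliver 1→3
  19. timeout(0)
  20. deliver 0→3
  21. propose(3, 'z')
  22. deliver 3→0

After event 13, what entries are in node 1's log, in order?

1. timeout(2):  <2:cand t1 ->
2. deliver 2→3:  <3:foll t1 ->
3. deliver 3→2:  nop
4. deliver 2→0:  <0:foll t1 ->
5. deliver 0→2:  <2:lead t1 ->
6. propose(2,'z'):  <2:lead t1 z>
7. deliver 2→1:  <1:foll t1 ->
8. deliver 1→2:  nop
9. timeout(3):  <3:cand t2 ->
10. deliver 3→1:  <1:foll t2 ->
11. deliver 1→3:  nop
12. propose(3,'z'):  nop
13. deliver 3→2:  <2:foll t2 z>

empty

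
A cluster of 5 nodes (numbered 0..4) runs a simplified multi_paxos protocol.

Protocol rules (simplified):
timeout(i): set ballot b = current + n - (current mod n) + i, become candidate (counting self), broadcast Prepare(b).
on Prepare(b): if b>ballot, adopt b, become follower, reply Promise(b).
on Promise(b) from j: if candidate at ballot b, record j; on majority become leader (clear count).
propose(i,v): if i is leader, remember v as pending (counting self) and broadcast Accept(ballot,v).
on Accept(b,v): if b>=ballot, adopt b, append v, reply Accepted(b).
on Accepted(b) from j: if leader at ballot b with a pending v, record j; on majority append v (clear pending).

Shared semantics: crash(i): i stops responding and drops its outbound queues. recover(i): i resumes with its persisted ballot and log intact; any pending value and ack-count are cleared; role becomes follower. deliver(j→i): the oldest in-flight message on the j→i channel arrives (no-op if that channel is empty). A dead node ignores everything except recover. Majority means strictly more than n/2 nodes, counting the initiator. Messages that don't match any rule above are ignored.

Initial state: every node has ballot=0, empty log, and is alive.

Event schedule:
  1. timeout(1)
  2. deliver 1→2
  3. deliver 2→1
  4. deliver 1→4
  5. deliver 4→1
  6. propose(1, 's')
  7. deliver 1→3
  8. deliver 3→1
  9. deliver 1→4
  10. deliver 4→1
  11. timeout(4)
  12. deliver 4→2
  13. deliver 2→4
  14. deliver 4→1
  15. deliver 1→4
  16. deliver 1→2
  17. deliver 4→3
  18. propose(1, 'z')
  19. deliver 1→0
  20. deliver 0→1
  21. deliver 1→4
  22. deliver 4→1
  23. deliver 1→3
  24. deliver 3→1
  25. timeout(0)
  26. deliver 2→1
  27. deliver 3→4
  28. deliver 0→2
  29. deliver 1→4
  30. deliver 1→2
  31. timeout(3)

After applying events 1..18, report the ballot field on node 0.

after 1 — timeout(1): n1:cand/b6/[-]
after 2 — deliver 1→2: n2:foll/b6/[-]
after 3 — deliver 2→1: ·
after 4 — deliver 1→4: n4:foll/b6/[-]
after 5 — deliver 4→1: n1:lead/b6/[-]
after 6 — propose(1,'s'): ·
after 7 — deliver 1→3: n3:foll/b6/[-]
after 8 — deliver 3→1: ·
after 9 — deliver 1→4: n4:foll/b6/[s]
after 10 — deliver 4→1: ·
after 11 — timeout(4): n4:cand/b14/[s]
after 12 — deliver 4→2: n2:foll/b14/[-]
after 13 — deliver 2→4: ·
after 14 — deliver 4→1: n1:foll/b14/[-]
after 15 — deliver 1→4: n4:lead/b14/[s]
after 16 — deliver 1→2: ·
after 17 — deliver 4→3: n3:foll/b14/[-]
after 18 — propose(1,'z'): ·

0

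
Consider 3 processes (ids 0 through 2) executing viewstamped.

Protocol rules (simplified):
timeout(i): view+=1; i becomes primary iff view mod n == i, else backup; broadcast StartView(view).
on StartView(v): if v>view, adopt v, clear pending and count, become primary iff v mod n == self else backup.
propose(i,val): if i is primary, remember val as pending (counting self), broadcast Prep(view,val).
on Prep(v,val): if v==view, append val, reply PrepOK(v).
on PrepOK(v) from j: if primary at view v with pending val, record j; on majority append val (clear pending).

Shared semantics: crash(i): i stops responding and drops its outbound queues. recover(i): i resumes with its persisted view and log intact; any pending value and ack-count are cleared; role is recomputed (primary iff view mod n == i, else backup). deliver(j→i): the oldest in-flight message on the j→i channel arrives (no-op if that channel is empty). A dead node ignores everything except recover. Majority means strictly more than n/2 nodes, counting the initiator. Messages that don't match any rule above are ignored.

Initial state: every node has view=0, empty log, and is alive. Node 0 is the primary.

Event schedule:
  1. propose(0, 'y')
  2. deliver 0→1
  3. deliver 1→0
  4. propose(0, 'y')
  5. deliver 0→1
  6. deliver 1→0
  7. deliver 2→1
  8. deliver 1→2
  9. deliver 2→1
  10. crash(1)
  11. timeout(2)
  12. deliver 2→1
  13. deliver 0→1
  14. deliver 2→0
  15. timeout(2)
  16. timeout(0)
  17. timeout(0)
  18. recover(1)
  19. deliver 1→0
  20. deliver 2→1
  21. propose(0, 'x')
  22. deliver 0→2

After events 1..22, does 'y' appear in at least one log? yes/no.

yes

after 1 — propose(0,'y'): ·
after 2 — deliver 0→1: n1:back/v0/[y]
after 3 — deliver 1→0: n0:prim/v0/[y]
after 4 — propose(0,'y'): ·
after 5 — deliver 0→1: n1:back/v0/[y,y]
after 6 — deliver 1→0: n0:prim/v0/[y,y]
after 7 — deliver 2→1: ·
after 8 — deliver 1→2: ·
after 9 — deliver 2→1: ·
after 10 — crash(1): n1:✗back/v0/[y,y]
after 11 — timeout(2): n2:back/v1/[-]
after 12 — deliver 2→1: ·
after 13 — deliver 0→1: ·
after 14 — deliver 2→0: n0:back/v1/[y,y]
after 15 — timeout(2): n2:prim/v2/[-]
after 16 — timeout(0): n0:back/v2/[y,y]
after 17 — timeout(0): n0:prim/v3/[y,y]
after 18 — recover(1): n1:back/v0/[y,y]
after 19 — deliver 1→0: ·
after 20 — deliver 2→1: n1:prim/v1/[y,y]
after 21 — propose(0,'x'): ·
after 22 — deliver 0→2: ·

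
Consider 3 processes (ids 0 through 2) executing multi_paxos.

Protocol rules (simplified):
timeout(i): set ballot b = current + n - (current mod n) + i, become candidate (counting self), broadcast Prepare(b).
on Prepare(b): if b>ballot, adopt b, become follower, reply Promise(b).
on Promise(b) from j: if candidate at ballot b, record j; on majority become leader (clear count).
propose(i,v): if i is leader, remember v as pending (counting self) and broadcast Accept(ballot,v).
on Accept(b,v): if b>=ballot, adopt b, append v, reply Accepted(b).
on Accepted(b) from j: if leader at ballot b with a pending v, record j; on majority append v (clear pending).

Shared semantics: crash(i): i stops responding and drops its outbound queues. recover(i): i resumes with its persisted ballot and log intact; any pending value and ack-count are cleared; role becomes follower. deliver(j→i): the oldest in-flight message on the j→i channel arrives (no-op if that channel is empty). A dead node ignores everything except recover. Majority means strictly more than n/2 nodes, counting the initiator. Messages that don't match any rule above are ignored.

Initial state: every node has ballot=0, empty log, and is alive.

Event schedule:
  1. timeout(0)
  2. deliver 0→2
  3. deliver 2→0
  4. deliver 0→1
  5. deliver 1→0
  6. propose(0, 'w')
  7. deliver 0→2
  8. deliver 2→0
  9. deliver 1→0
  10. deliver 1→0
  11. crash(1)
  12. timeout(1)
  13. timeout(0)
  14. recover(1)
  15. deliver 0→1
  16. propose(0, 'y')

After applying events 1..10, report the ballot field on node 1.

3

[1] timeout(0) → N0(cand b3 [-])
[2] deliver 0→2 → N2(foll b3 [-])
[3] deliver 2→0 → N0(lead b3 [-])
[4] deliver 0→1 → N1(foll b3 [-])
[5] deliver 1→0 → ∅
[6] propose(0,'w') → ∅
[7] deliver 0→2 → N2(foll b3 [w])
[8] deliver 2→0 → N0(lead b3 [w])
[9] deliver 1→0 → ∅
[10] deliver 1→0 → ∅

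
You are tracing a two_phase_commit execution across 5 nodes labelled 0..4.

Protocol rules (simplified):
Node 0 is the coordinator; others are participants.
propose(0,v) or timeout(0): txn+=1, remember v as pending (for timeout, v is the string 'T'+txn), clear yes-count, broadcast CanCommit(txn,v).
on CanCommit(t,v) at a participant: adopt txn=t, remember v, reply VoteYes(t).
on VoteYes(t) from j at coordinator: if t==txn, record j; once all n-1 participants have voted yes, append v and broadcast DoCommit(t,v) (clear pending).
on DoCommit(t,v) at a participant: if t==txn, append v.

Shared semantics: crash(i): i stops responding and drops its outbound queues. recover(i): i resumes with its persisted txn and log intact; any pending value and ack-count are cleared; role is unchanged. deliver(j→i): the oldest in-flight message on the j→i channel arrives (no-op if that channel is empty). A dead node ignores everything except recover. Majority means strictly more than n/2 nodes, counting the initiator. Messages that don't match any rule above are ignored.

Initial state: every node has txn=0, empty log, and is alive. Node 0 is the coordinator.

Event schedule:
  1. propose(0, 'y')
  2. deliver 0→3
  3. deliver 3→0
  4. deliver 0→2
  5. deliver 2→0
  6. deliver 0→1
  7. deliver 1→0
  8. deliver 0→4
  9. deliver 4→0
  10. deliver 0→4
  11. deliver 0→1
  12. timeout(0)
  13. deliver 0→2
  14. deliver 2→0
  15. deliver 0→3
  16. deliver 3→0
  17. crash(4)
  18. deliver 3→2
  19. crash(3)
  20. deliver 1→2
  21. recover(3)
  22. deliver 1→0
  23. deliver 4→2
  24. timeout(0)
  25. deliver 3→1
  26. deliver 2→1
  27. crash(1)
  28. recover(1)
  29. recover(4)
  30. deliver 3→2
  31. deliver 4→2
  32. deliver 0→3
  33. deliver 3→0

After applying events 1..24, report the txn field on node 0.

3

e1 propose(0,'y'): 0[coor,t=1,-]
e2 deliver 0→3: 3[part,t=1,-]
e3 deliver 3→0: ·
e4 deliver 0→2: 2[part,t=1,-]
e5 deliver 2→0: ·
e6 deliver 0→1: 1[part,t=1,-]
e7 deliver 1→0: ·
e8 deliver 0→4: 4[part,t=1,-]
e9 deliver 4→0: 0[coor,t=1,y]
e10 deliver 0→4: 4[part,t=1,y]
e11 deliver 0→1: 1[part,t=1,y]
e12 timeout(0): 0[coor,t=2,y]
e13 deliver 0→2: 2[part,t=1,y]
e14 deliver 2→0: ·
e15 deliver 0→3: 3[part,t=1,y]
e16 deliver 3→0: ·
e17 crash(4): 4[✗part,t=1,y]
e18 deliver 3→2: ·
e19 crash(3): 3[✗part,t=1,y]
e20 deliver 1→2: ·
e21 recover(3): 3[part,t=1,y]
e22 deliver 1→0: ·
e23 deliver 4→2: ·
e24 timeout(0): 0[coor,t=3,y]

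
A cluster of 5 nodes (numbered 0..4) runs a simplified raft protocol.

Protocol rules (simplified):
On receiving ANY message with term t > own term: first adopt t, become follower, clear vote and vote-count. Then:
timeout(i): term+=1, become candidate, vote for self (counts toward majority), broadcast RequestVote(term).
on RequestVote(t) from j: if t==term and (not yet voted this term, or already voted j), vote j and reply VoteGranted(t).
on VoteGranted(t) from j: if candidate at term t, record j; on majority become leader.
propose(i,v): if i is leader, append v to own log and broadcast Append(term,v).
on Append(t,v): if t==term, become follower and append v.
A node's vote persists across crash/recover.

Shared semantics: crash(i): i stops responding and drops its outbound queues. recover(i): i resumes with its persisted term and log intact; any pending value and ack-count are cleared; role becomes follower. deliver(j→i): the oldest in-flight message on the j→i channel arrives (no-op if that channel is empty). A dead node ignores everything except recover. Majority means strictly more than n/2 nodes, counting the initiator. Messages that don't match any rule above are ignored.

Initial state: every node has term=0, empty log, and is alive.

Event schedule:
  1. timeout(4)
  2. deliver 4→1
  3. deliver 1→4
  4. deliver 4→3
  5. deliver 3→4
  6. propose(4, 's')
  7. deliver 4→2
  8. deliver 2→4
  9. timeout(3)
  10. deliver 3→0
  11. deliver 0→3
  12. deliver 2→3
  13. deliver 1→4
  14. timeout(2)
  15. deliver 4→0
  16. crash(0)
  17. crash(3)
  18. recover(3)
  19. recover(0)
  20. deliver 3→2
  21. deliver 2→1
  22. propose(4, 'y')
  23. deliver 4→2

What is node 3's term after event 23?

2

1. timeout(4):  <4:cand t1 ->
2. deliver 4→1:  <1:foll t1 ->
3. deliver 1→4:  nop
4. deliver 4→3:  <3:foll t1 ->
5. deliver 3→4:  <4:lead t1 ->
6. propose(4,'s'):  <4:lead t1 s>
7. deliver 4→2:  <2:foll t1 ->
8. deliver 2→4:  nop
9. timeout(3):  <3:cand t2 ->
10. deliver 3→0:  <0:foll t2 ->
11. deliver 0→3:  nop
12. deliver 2→3:  nop
13. deliver 1→4:  nop
14. timeout(2):  <2:cand t2 ->
15. deliver 4→0:  nop
16. crash(0):  <0:✗foll t2 ->
17. crash(3):  <3:✗cand t2 ->
18. recover(3):  <3:foll t2 ->
19. recover(0):  <0:foll t2 ->
20. deliver 3→2:  nop
21. deliver 2→1:  <1:foll t2 ->
22. propose(4,'y'):  <4:lead t1 s,y>
23. deliver 4→2:  nop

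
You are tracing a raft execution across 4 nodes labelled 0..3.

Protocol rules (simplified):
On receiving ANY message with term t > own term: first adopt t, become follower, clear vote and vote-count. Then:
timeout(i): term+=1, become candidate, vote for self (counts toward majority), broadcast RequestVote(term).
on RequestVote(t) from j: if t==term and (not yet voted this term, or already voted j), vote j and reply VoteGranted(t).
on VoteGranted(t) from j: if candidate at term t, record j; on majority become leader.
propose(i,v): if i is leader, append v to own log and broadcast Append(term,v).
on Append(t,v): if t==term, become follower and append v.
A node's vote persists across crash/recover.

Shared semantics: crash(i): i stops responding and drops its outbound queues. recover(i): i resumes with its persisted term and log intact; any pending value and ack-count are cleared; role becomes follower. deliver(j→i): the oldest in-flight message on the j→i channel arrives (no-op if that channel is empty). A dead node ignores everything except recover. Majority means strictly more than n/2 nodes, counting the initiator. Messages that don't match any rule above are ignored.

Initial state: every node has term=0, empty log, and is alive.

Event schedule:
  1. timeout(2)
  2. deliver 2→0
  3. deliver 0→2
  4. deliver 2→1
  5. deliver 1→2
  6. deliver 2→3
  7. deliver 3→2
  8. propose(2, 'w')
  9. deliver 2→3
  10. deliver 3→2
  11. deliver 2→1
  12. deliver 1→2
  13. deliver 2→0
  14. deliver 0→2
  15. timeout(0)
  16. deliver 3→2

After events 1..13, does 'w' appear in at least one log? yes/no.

[1] timeout(2) → N2(cand t1 [-])
[2] deliver 2→0 → N0(foll t1 [-])
[3] deliver 0→2 → ∅
[4] deliver 2→1 → N1(foll t1 [-])
[5] deliver 1→2 → N2(lead t1 [-])
[6] deliver 2→3 → N3(foll t1 [-])
[7] deliver 3→2 → ∅
[8] propose(2,'w') → N2(lead t1 [w])
[9] deliver 2→3 → N3(foll t1 [w])
[10] deliver 3→2 → ∅
[11] deliver 2→1 → N1(foll t1 [w])
[12] deliver 1→2 → ∅
[13] deliver 2→0 → N0(foll t1 [w])

yes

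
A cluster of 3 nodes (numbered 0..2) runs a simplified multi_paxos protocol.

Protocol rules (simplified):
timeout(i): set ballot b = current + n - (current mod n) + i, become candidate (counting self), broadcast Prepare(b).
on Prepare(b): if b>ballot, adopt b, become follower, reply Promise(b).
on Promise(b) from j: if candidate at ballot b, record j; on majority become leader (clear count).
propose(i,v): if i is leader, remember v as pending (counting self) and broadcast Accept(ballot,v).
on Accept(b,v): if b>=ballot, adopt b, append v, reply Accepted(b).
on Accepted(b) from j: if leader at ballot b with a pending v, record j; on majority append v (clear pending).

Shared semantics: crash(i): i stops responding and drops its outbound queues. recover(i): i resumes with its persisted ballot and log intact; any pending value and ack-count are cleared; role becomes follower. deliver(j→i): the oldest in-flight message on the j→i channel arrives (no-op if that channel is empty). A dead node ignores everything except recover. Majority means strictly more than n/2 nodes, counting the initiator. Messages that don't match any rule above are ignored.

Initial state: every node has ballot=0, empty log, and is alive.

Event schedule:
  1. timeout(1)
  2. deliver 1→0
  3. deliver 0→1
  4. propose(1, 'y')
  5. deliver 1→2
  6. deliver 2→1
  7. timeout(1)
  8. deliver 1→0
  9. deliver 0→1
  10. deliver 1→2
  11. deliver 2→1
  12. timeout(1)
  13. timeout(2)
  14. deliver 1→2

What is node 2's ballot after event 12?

4

after 1 — timeout(1): n1:cand/b4/[-]
after 2 — deliver 1→0: n0:foll/b4/[-]
after 3 — deliver 0→1: n1:lead/b4/[-]
after 4 — propose(1,'y'): ·
after 5 — deliver 1→2: n2:foll/b4/[-]
after 6 — deliver 2→1: ·
after 7 — timeout(1): n1:cand/b7/[-]
after 8 — deliver 1→0: n0:foll/b4/[y]
after 9 — deliver 0→1: ·
after 10 — deliver 1→2: n2:foll/b4/[y]
after 11 — deliver 2→1: ·
after 12 — timeout(1): n1:cand/b10/[-]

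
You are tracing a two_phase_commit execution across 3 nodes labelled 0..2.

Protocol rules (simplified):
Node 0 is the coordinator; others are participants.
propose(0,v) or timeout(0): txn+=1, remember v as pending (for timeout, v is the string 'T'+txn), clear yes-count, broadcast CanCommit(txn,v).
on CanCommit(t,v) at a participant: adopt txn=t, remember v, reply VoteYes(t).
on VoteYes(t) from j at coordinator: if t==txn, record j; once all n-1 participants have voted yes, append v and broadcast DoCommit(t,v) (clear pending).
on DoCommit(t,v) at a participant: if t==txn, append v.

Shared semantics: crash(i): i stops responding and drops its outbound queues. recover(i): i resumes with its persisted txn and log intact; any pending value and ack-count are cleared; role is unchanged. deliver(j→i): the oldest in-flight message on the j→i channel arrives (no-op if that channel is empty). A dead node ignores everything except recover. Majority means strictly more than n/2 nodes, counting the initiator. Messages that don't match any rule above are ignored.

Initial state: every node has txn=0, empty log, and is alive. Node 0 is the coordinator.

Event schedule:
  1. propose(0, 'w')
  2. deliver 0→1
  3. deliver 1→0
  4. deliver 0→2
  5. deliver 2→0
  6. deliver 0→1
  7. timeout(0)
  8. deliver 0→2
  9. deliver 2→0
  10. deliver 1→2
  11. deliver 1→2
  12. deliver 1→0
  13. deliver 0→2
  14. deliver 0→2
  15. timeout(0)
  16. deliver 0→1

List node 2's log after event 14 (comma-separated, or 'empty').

e1 propose(0,'w'): 0[coor,t=1,-]
e2 deliver 0→1: 1[part,t=1,-]
e3 deliver 1→0: ·
e4 deliver 0→2: 2[part,t=1,-]
e5 deliver 2→0: 0[coor,t=1,w]
e6 deliver 0→1: 1[part,t=1,w]
e7 timeout(0): 0[coor,t=2,w]
e8 deliver 0→2: 2[part,t=1,w]
e9 deliver 2→0: ·
e10 deliver 1→2: ·
e11 deliver 1→2: ·
e12 deliver 1→0: ·
e13 deliver 0→2: 2[part,t=2,w]
e14 deliver 0→2: ·

w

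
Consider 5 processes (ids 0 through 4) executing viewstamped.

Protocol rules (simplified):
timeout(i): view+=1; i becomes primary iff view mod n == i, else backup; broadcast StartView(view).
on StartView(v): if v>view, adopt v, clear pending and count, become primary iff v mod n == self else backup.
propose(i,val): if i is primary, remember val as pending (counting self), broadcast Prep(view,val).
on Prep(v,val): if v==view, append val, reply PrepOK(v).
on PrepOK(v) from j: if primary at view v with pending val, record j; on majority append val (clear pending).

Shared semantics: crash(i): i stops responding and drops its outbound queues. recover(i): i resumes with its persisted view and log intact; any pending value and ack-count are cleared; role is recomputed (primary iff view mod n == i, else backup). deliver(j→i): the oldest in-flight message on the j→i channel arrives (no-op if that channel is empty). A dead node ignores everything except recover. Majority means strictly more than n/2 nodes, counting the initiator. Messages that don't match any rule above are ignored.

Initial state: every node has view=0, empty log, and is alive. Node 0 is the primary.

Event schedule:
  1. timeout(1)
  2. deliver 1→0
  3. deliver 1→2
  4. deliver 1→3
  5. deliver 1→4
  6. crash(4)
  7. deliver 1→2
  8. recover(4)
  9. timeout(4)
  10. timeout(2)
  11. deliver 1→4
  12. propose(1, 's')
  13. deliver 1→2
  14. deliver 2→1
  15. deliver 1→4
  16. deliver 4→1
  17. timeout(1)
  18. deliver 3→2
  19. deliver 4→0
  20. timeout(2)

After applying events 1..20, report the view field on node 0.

e1 timeout(1): 1[prim,v=1,-]
e2 deliver 1→0: 0[back,v=1,-]
e3 deliver 1→2: 2[back,v=1,-]
e4 deliver 1→3: 3[back,v=1,-]
e5 deliver 1→4: 4[back,v=1,-]
e6 crash(4): 4[✗back,v=1,-]
e7 deliver 1→2: ·
e8 recover(4): 4[back,v=1,-]
e9 timeout(4): 4[back,v=2,-]
e10 timeout(2): 2[prim,v=2,-]
e11 deliver 1→4: ·
e12 propose(1,'s'): ·
e13 deliver 1→2: ·
e14 deliver 2→1: 1[back,v=2,-]
e15 deliver 1→4: ·
e16 deliver 4→1: ·
e17 timeout(1): 1[back,v=3,-]
e18 deliver 3→2: ·
e19 deliver 4→0: 0[back,v=2,-]
e20 timeout(2): 2[back,v=3,-]

2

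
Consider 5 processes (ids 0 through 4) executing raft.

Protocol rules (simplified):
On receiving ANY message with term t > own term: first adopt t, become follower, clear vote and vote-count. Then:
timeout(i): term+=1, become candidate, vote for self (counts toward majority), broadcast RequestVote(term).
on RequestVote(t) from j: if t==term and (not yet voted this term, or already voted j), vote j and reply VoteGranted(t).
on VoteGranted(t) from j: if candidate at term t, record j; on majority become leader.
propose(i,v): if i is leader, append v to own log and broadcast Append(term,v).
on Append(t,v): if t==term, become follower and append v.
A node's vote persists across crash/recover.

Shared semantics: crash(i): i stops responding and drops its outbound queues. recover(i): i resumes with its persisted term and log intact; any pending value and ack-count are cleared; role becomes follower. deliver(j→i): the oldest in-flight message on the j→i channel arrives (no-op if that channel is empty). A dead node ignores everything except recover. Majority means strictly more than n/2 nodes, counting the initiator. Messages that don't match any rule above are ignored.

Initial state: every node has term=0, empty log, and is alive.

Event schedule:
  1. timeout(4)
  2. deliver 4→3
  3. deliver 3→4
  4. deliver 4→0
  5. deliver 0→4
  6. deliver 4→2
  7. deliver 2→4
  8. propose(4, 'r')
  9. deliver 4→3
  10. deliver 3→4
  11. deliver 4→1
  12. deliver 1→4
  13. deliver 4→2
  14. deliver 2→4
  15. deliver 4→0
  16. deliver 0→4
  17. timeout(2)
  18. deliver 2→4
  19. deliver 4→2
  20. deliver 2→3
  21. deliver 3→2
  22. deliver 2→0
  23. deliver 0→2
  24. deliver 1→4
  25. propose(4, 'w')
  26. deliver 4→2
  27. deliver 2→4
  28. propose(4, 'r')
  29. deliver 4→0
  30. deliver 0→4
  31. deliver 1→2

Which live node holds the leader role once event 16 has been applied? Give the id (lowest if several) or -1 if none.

after 1 — timeout(4): n4:cand/t1/[-]
after 2 — deliver 4→3: n3:foll/t1/[-]
after 3 — deliver 3→4: ·
after 4 — deliver 4→0: n0:foll/t1/[-]
after 5 — deliver 0→4: n4:lead/t1/[-]
after 6 — deliver 4→2: n2:foll/t1/[-]
after 7 — deliver 2→4: ·
after 8 — propose(4,'r'): n4:lead/t1/[r]
after 9 — deliver 4→3: n3:foll/t1/[r]
after 10 — deliver 3→4: ·
after 11 — deliver 4→1: n1:foll/t1/[-]
after 12 — deliver 1→4: ·
after 13 — deliver 4→2: n2:foll/t1/[r]
after 14 — deliver 2→4: ·
after 15 — deliver 4→0: n0:foll/t1/[r]
after 16 — deliver 0→4: ·

4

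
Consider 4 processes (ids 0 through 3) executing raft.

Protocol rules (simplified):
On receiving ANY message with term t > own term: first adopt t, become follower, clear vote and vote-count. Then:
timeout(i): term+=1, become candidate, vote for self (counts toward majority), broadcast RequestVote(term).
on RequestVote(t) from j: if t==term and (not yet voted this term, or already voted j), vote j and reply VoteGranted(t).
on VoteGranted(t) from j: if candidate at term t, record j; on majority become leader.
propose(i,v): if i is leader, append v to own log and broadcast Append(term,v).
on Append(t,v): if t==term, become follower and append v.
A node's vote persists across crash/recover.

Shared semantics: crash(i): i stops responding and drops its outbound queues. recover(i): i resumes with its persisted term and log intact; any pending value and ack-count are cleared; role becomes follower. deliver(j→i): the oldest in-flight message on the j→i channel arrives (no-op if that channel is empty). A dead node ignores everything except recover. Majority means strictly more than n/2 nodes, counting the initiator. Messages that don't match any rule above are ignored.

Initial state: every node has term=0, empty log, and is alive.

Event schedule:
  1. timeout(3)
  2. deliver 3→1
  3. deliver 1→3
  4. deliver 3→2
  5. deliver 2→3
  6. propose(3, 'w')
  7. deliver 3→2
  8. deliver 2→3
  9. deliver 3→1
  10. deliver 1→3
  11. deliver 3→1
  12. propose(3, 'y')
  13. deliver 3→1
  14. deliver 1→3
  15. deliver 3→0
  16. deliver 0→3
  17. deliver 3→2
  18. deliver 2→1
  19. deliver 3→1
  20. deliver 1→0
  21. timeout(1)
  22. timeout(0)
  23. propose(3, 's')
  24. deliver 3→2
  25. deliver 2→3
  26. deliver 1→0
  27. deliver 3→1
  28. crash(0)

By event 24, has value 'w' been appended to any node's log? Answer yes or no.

[1] timeout(3) → N3(cand t1 [-])
[2] deliver 3→1 → N1(foll t1 [-])
[3] deliver 1→3 → ∅
[4] deliver 3→2 → N2(foll t1 [-])
[5] deliver 2→3 → N3(lead t1 [-])
[6] propose(3,'w') → N3(lead t1 [w])
[7] deliver 3→2 → N2(foll t1 [w])
[8] deliver 2→3 → ∅
[9] deliver 3→1 → N1(foll t1 [w])
[10] deliver 1→3 → ∅
[11] deliver 3→1 → ∅
[12] propose(3,'y') → N3(lead t1 [w,y])
[13] deliver 3→1 → N1(foll t1 [w,y])
[14] deliver 1→3 → ∅
[15] deliver 3→0 → N0(foll t1 [-])
[16] deliver 0→3 → ∅
[17] deliver 3→2 → N2(foll t1 [w,y])
[18] deliver 2→1 → ∅
[19] deliver 3→1 → ∅
[20] deliver 1→0 → ∅
[21] timeout(1) → N1(cand t2 [w,y])
[22] timeout(0) → N0(cand t2 [-])
[23] propose(3,'s') → N3(lead t1 [w,y,s])
[24] deliver 3→2 → N2(foll t1 [w,y,s])

yes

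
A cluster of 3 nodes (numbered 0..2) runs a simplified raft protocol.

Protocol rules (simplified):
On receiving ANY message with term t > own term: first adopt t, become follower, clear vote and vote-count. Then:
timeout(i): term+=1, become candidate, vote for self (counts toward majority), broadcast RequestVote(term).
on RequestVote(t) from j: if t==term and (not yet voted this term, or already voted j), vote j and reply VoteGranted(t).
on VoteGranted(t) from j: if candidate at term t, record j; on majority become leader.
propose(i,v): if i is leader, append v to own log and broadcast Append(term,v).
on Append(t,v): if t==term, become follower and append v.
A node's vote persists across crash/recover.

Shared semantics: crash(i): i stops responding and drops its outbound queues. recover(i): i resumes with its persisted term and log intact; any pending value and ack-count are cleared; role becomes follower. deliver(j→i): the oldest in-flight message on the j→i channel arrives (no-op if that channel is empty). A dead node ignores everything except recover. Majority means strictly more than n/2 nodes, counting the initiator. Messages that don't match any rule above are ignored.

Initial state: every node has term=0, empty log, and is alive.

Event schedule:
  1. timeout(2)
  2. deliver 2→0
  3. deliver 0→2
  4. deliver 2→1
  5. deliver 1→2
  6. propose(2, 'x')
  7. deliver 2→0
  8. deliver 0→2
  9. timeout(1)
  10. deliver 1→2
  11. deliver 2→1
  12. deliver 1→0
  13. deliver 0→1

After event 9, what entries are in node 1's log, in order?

1. timeout(2):  <2:cand t1 ->
2. deliver 2→0:  <0:foll t1 ->
3. deliver 0→2:  <2:lead t1 ->
4. deliver 2→1:  <1:foll t1 ->
5. deliver 1→2:  nop
6. propose(2,'x'):  <2:lead t1 x>
7. deliver 2→0:  <0:foll t1 x>
8. deliver 0→2:  nop
9. timeout(1):  <1:cand t2 ->

empty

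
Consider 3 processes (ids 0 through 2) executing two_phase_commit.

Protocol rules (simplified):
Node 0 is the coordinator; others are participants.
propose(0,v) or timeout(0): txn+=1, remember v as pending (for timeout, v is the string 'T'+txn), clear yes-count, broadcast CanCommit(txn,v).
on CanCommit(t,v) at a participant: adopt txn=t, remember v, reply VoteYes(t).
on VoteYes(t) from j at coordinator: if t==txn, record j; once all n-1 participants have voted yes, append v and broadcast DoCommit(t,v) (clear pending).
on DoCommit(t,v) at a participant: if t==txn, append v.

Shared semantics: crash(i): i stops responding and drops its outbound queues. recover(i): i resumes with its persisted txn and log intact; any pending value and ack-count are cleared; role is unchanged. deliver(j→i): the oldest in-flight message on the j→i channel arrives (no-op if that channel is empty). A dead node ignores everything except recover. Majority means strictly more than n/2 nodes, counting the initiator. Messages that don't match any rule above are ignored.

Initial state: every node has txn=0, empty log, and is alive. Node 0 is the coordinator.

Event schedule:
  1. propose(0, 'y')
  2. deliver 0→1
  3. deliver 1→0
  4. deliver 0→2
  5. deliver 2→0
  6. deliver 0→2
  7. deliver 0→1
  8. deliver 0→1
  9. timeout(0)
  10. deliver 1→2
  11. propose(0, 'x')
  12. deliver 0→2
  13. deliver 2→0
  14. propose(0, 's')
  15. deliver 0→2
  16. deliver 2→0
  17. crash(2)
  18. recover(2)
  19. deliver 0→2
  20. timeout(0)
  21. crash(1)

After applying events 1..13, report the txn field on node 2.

2

[1] propose(0,'y') → N0(coor t1 [-])
[2] deliver 0→1 → N1(part t1 [-])
[3] deliver 1→0 → ∅
[4] deliver 0→2 → N2(part t1 [-])
[5] deliver 2→0 → N0(coor t1 [y])
[6] deliver 0→2 → N2(part t1 [y])
[7] deliver 0→1 → N1(part t1 [y])
[8] deliver 0→1 → ∅
[9] timeout(0) → N0(coor t2 [y])
[10] deliver 1→2 → ∅
[11] propose(0,'x') → N0(coor t3 [y])
[12] deliver 0→2 → N2(part t2 [y])
[13] deliver 2→0 → ∅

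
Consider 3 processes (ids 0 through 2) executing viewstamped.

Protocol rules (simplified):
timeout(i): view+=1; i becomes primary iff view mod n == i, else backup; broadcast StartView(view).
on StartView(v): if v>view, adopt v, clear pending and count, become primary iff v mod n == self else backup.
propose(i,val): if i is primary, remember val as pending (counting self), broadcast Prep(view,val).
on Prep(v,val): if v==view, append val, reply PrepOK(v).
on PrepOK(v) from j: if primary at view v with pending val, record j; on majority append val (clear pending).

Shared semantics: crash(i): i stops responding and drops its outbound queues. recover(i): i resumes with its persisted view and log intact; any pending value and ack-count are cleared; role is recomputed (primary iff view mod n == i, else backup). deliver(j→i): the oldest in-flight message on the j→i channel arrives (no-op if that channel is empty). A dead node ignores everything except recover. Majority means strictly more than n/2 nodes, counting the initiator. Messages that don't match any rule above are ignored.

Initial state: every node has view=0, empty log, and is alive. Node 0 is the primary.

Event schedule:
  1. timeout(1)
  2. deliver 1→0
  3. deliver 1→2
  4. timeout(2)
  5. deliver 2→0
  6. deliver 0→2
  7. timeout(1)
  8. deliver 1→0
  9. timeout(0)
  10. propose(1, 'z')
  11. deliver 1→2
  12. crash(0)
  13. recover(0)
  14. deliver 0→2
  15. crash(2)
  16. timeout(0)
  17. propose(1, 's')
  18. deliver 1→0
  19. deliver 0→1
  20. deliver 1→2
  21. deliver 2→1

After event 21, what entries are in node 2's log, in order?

empty

1. timeout(1):  <1:prim v1 ->
2. deliver 1→0:  <0:back v1 ->
3. deliver 1→2:  <2:back v1 ->
4. timeout(2):  <2:prim v2 ->
5. deliver 2→0:  <0:back v2 ->
6. deliver 0→2:  nop
7. timeout(1):  <1:back v2 ->
8. deliver 1→0:  nop
9. timeout(0):  <0:prim v3 ->
10. propose(1,'z'):  nop
11. deliver 1→2:  nop
12. crash(0):  <0:✗prim v3 ->
13. recover(0):  <0:prim v3 ->
14. deliver 0→2:  nop
15. crash(2):  <2:✗prim v2 ->
16. timeout(0):  <0:back v4 ->
17. propose(1,'s'):  nop
18. deliver 1→0:  nop
19. deliver 0→1:  <1:prim v4 ->
20. deliver 1→2:  nop
21. deliver 2→1:  nop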